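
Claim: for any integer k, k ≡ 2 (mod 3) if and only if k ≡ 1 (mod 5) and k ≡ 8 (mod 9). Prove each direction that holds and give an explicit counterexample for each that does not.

Only the converse holds.

Forward direction. This fails: k = 32 gives 32 ≡ 2 (mod 3) but 32 ≡ 2 (mod 5), so the conjunction on the right does not hold.

Converse. If k ≡ 1 (mod 5) and k ≡ 8 (mod 9), then by the Chinese remainder theorem k ≡ 26 (mod 45). Since 26 ≡ 2 (mod 3) and 3 ∣ 45, we get k ≡ 2 (mod 3).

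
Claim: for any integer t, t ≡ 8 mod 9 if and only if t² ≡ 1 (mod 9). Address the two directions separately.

The forward direction holds; the converse fails.

(⇒) Suppose t ≡ 8 mod 9. Write t = 9j + 8. Then (9j + 8)² = 81j² + 144j + 64 = 9(9j² + 16j + 7) + 1, so t² ≡ 1 (mod 9).

(⇐) This fails: take t = 1. Then 1² = 1 ≡ 1 (mod 9), yet 1 ≡ 1 (mod 9), not 8.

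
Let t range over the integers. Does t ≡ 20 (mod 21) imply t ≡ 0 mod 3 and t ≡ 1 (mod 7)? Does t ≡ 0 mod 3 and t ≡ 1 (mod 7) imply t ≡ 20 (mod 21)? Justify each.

Neither direction holds.

(⟹) This fails: t = 20 gives 20 ≡ 20 (mod 21) but 20 ≡ 2 (mod 3), so the conjunction on the right does not hold.

(⟸) This fails: t = 15 satisfies both congruences on the right (15 ≡ 0 mod 3 and 15 ≡ 1 mod 7) yet 15 ≡ 15 (mod 21), not 20.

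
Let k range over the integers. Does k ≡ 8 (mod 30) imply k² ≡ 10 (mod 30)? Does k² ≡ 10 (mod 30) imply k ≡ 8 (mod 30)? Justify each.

[⇒] This fails: take k = 8. Then 8 ≡ 8 (mod 30), but 8² = 64 ≡ 4 (mod 30), not 10.

[⇐] This fails: take k = 10. Then 10² = 100 ≡ 10 (mod 30), yet 10 ≡ 10 (mod 30), not 8.

Neither implication holds.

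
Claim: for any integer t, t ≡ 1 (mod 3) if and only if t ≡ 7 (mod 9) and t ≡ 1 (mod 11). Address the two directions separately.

(⇒) fails; (⇐) holds.

(⟹) This fails: t = 1 gives 1 ≡ 1 (mod 3) but 1 ≡ 1 (mod 9), so the conjunction on the right does not hold.

(⟸) Conversely, if t ≡ 7 (mod 9) and t ≡ 1 (mod 11), then by the Chinese remainder theorem t ≡ 34 (mod 99). Since 34 ≡ 1 (mod 3) and 3 ∣ 99, we get t ≡ 1 (mod 3).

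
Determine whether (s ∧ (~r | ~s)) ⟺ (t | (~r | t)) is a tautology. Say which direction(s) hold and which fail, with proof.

Only the forward direction holds.

(⟹) Assume the antecedent. If t is true, t | (~r | t) reduces to true regardless of the other variables. If t is false, the antecedent forces (t = F, r = F, s = T), and t | (~r | t) holds there. Either way t | (~r | t) holds.

(⟸) This fails. Under t = F, r = F, s = F, the left side is false but the right side is true.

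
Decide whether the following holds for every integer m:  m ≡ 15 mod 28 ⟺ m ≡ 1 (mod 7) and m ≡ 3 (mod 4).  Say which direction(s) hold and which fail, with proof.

[⇒] Suppose m ≡ 15 (mod 28); write m = 28j + 15. Since 7 ∣ 28, reducing mod 7 gives m ≡ 15 ≡ 1 (mod 7); since 4 ∣ 28, reducing mod 4 gives m ≡ 15 ≡ 3 (mod 4).

[⇐] Conversely, if m ≡ 1 (mod 7) and m ≡ 3 (mod 4), then by the Chinese remainder theorem m ≡ 15 (mod 28). This is exactly m ≡ 15 (mod 28).

The biconditional holds.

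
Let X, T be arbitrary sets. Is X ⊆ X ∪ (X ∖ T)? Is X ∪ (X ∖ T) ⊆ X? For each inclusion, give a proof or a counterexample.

(⊆) Let x ∈ X. Then either x ∈ X and x ∉ T; or x ∈ X ∩ T. In each case x ∈ X ∪ (X ∖ T), so X ⊆ X ∪ (X ∖ T).

(⊇) Let x ∈ X ∪ (X ∖ T). Then either x ∈ X and x ∉ T; or x ∈ X ∩ T. In each case x ∈ X, so X ∪ (X ∖ T) ⊆ X.

Both inclusions hold.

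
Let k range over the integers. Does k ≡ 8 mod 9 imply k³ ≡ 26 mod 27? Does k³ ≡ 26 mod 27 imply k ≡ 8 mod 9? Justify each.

Both implications hold.

(⟸) The residues r modulo 27 with r³ ≡ 26 (mod 27) are exactly {8, 17, 26}, and each is ≡ 8 (mod 9).

(⟹) Suppose k ≡ 8 (mod 9). Working modulo 27, k ∈ {8, 17, 26}; for each such r, r³ ≡ 26 (mod 27).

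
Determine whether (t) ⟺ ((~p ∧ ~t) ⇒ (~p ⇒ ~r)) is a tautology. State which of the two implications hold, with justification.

Only the forward implication holds.

(→) Assume the antecedent. If t is true, (~p ∧ ~t) ⇒ (~p ⇒ ~r) reduces to true regardless of the other variables. If t is false, the antecedent cannot hold. Either way (~p ∧ ~t) ⇒ (~p ⇒ ~r) holds.

(←) This fails. Under t = F, p = F, r = F, the left side is false but the right side is true.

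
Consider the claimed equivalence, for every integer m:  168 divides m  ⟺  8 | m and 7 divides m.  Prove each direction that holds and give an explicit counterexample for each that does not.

Forward direction. If 168 ∣ m, write m = 168q. Since 168 = 21·8, m = 8·(21q), so 8 ∣ m; and since 168 = 24·7, m = 7·(24q), so 7 ∣ m.

Converse. This fails: take m = 56. Both 8 ∣ 56 and 7 ∣ 56, yet 56 is not a multiple of 168 (since 56 = 0·168 + 56), so 168 ∤ 56.

(⇒) holds; (⇐) fails.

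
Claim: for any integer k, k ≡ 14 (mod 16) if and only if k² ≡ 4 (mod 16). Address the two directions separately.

(←) This fails: take k = 2. Then 2² = 4 ≡ 4 (mod 16), yet 2 ≡ 2 (mod 16), not 14.

(→) Suppose k ≡ 14 (mod 16). Write k = 16j + 14. Then (16j + 14)² = 256j² + 448j + 196 = 16(16j² + 28j + 12) + 4, so k² ≡ 4 (mod 16).

Only the forward implication holds.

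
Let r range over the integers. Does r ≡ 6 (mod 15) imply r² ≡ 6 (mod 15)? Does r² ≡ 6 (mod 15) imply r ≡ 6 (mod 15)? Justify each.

(⟹) Suppose r ≡ 6 (mod 15). Write r = 15j + 6. Then (15j + 6)² = 225j² + 180j + 36 = 15(15j² + 12j + 2) + 6, so r² ≡ 6 (mod 15).

(⟸) This fails: take r = 9. Then 9² = 81 ≡ 6 (mod 15), yet 9 ≡ 9 (mod 15), not 6.

The forward direction holds; the converse fails.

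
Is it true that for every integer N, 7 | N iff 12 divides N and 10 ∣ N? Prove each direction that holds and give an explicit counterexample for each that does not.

Forward direction. This fails: take N = 7. Certainly 7 ∣ 7, but 12 ∤ 7.

Converse. This fails: take N = 60. Both 12 ∣ 60 and 10 ∣ 60, yet 60 is not a multiple of 7 (since 60 = 8·7 + 4), so 7 ∤ 60.

Neither implication holds.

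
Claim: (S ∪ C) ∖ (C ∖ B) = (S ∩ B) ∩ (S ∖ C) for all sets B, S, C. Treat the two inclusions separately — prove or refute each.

Reverse inclusion. Let x ∈ (S ∩ B) ∩ (S ∖ C). Then x ∈ B ∩ S and x ∉ C, from which x ∈ (S ∪ C) ∖ (C ∖ B).

Forward inclusion. This inclusion fails. Take B = ∅, S = {1}, C = ∅; then 1 ∈ (S ∪ C) ∖ (C ∖ B) but 1 ∉ (S ∩ B) ∩ (S ∖ C).

Only the reverse inclusion holds.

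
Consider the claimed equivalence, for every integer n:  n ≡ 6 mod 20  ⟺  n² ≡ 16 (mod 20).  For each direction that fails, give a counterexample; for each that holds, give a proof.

[⇐] This fails: take n = 4. Then 4² = 16 ≡ 16 (mod 20), yet 4 ≡ 4 (mod 20), not 6.

[⇒] Suppose n ≡ 6 mod 20. Write n = 20j + 6. Then (20j + 6)² = 400j² + 240j + 36 = 20(20j² + 12j + 1) + 16, so n² ≡ 16 (mod 20).

The forward direction holds; the converse fails.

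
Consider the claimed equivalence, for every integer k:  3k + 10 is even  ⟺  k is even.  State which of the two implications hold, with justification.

Both directions hold.

Forward direction. Suppose 3k + 10 is even. Since 3 is odd, 3k and k have the same parity, so 3k + 10 ≡ k + 10 (mod 2). As 10 is even, 3k + 10 is even exactly when k is even. Thus k is even.

Converse. Suppose k is even; write k = 2j. Then 3k + 10 = 3·(2j) + 10 = 2·3j + 10, which is even.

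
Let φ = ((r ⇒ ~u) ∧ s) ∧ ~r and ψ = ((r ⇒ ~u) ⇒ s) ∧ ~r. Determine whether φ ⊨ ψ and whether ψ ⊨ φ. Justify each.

(⟹) Assume the antecedent. If u is true, the antecedent forces (u = T, r = F, s = T), and ((r ⇒ ~u) ⇒ s) ∧ ~r holds there. If u is false, the antecedent forces (u = F, r = F, s = T), and ((r ⇒ ~u) ⇒ s) ∧ ~r holds there. Either way ((r ⇒ ~u) ⇒ s) ∧ ~r holds.

(⟸) Assume the antecedent. If u is true, the antecedent forces (u = T, r = F, s = T), and ((r ⇒ ~u) ∧ s) ∧ ~r holds there. If u is false, the antecedent forces (u = F, r = F, s = T), and ((r ⇒ ~u) ∧ s) ∧ ~r holds there. Either way ((r ⇒ ~u) ∧ s) ∧ ~r holds.

Equivalent; both directions hold.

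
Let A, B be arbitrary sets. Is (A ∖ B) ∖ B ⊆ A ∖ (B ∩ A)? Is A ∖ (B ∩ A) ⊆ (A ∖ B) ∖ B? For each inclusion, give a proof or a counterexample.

(⊇) Let x ∈ A ∖ (B ∩ A). Then x ∈ A and x ∉ B, from which x ∈ (A ∖ B) ∖ B.

(⊆) Let x ∈ (A ∖ B) ∖ B. Then x ∈ A and x ∉ B, from which x ∈ A ∖ (B ∩ A).

Both inclusions hold.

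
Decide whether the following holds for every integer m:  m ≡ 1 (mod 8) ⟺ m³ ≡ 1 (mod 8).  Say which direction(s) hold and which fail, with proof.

(⇐) Suppose m³ ≡ 1 (mod 8). The only residue r in {0, …, 7} with r³ ≡ 1 (mod 8) is r = 1, so m ≡ 1 (mod 8).

(⇒) Suppose m ≡ 1 (mod 8). Write m = 8j + 1. Then (8j + 1)³ = 512j³ + 192j² + 24j + 1 = 8(64j³ + 24j² + 3j) + 1, so m³ ≡ 1 (mod 8).

Both implications hold.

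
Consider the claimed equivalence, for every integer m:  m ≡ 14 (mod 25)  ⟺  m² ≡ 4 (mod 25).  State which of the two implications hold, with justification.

(⟹) This fails: take m = 14. Then 14 ≡ 14 (mod 25), but 14² = 196 ≡ 21 (mod 25), not 4.

(⟸) This fails: take m = 2. Then 2² = 4 ≡ 4 (mod 25), yet 2 ≡ 2 (mod 25), not 14.

Neither direction holds.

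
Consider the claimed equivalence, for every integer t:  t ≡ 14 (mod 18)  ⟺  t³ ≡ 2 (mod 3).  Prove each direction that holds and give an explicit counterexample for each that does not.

(⟹) Suppose t ≡ 14 (mod 18). Then t³ ≡ 14³ = 2744 (mod 18), and since 3 ∣ 18, also t³ ≡ 2 (mod 3).

(⟸) This fails: take t = 2. Then 2³ = 8 ≡ 2 (mod 3), yet 2 ≡ 2 (mod 18), not 14.

The forward direction holds; the converse fails.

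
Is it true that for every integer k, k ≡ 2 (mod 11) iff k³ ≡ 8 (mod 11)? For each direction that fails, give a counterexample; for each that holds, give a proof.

Both implications hold.

[⇒] Suppose k ≡ 2 (mod 11). Write k = 11j + 2. Then (11j + 2)³ = 1331j³ + 726j² + 132j + 8 = 11(121j³ + 66j² + 12j) + 8, so k³ ≡ 8 (mod 11).

[⇐] For the converse, argue contrapositively. If k ≢ 2 (mod 11), then k is congruent to one of 0, 1, 3, 4, 5, 6, 7, 8, 9, 10 modulo 11, and these give k³ ≡ 0, 1, 5, 9, 4, 7, 2, 6, 3, 10 respectively — never 8.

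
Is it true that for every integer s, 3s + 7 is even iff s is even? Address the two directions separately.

Forward direction. This fails: s = 3 gives 3s + 7 = 16, which is even, but 3 is odd, not even.

Converse. This also fails: s = 4 is even, but 3s + 7 = 19 is odd, not even.

Neither direction holds.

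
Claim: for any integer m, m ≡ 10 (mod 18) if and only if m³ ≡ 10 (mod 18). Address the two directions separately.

(⇒) holds; (⇐) fails.

[⇒] Suppose m ≡ 10 (mod 18). Write m = 18j + 10. Then (18j + 10)³ = 5832j³ + 9720j² + 5400j + 1000 = 18(324j³ + 540j² + 300j + 55) + 10, so m³ ≡ 10 (mod 18).

[⇐] This fails: take m = 4. Then 4³ = 64 ≡ 10 (mod 18), yet 4 ≡ 4 (mod 18), not 10.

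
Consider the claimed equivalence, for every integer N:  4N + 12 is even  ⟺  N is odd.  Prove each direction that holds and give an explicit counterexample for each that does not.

(⟹) This fails: take N = 0. Then 4N + 12 = 12, which is even, yet N = 0 is even, not odd.

(⟸) Suppose N is odd. Since 4 is even, 4N is even for every N, so 4N + 12 has the same parity as 12, which is even. Hence 4N + 12 is even.

The forward direction fails; the converse holds.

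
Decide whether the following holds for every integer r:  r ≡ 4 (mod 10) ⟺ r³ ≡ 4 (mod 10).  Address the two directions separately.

Equivalent; both directions hold.

(⇒) Suppose r ≡ 4 (mod 10). Write r = 10j + 4. Then (10j + 4)³ = 1000j³ + 1200j² + 480j + 64 = 10(100j³ + 120j² + 48j + 6) + 4, so r³ ≡ 4 (mod 10).

(⇐) Conversely, suppose r³ ≡ 4 (mod 10). The only residue r in {0, …, 9} with r³ ≡ 4 (mod 10) is r = 4, so r ≡ 4 (mod 10).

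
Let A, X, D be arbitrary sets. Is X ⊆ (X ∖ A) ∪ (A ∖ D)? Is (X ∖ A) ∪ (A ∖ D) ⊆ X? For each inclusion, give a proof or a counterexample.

Both inclusions fail.

Forward inclusion. This inclusion fails. Take A = {1}, X = {1}, D = {1}; then 1 ∈ X but 1 ∉ (X ∖ A) ∪ (A ∖ D).

Reverse inclusion. This inclusion fails. Take A = {1}, X = ∅, D = ∅; then 1 ∈ (X ∖ A) ∪ (A ∖ D) but 1 ∉ X.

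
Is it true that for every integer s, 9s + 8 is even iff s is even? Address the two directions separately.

The biconditional holds.

(⇒) Suppose 9s + 8 is even. Since 9 is odd, 9s and s have the same parity, so 9s + 8 ≡ s + 8 (mod 2). As 8 is even, 9s + 8 is even exactly when s is even. Thus s is even.

(⇐) Conversely, suppose s is even; write s = 2j. Then 9s + 8 = 9·(2j) + 8 = 2·9j + 8, which is even.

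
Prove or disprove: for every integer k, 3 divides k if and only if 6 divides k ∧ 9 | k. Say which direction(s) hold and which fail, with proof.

Only the converse holds.

Forward direction. This fails: take k = 3. Certainly 3 ∣ 3, but 6 ∤ 3.

Converse. Suppose 6 ∣ k and 9 ∣ k. Any common multiple of 6 and 9 is a multiple of their lcm; here lcm(6, 9) = 6·9/gcd(6, 9) = 54/3 = 18, so 18 ∣ k. Since 3 ∣ 18, it follows that 3 ∣ k.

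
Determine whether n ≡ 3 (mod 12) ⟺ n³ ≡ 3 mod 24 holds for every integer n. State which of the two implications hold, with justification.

[⇒] This fails: take n = 15. Then 15 ≡ 3 (mod 12), but 15³ = 3375 ≡ 15 (mod 24), not 3.

[⇐] Conversely, the residues r modulo 24 with r³ ≡ 3 (mod 24) are exactly {3}, and each is ≡ 3 (mod 12).

Only the converse holds.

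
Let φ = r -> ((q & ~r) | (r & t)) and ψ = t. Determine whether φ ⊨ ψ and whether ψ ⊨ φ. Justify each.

[⇒] This fails. Under q = F, r = F, t = F, the left side is true but the right side is false.

[⇐] Assume the antecedent. If q is true, the antecedent forces (q = T, r = F, t = T) or (q = T, r = T, t = T), and r -> ((q & ~r) | (r & t)) holds there. If q is false, the antecedent forces (q = F, r = F, t = T) or (q = F, r = T, t = T), and r -> ((q & ~r) | (r & t)) holds there. Either way r -> ((q & ~r) | (r & t)) holds.

Not equivalent: only (⇐) holds.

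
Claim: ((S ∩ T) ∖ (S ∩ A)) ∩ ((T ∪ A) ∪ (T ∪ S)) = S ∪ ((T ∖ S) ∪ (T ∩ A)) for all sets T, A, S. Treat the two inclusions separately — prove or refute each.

(⊆) Let x ∈ ((S ∩ T) ∖ (S ∩ A)) ∩ ((T ∪ A) ∪ (T ∪ S)). Then x ∈ T ∩ S and x ∉ A, from which x ∈ S ∪ ((T ∖ S) ∪ (T ∩ A)).

(⊇) This inclusion fails. Take T = {1}, A = ∅, S = ∅; then 1 ∈ S ∪ ((T ∖ S) ∪ (T ∩ A)) but 1 ∉ ((S ∩ T) ∖ (S ∩ A)) ∩ ((T ∪ A) ∪ (T ∪ S)).

The sets are not equal: only the forward inclusion holds.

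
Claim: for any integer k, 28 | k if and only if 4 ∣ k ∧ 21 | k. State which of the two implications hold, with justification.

(→) This fails: take k = 28. Certainly 28 ∣ 28, but 21 ∤ 28.

(←) Suppose 4 ∣ k and 21 ∣ k. Any common multiple of 4 and 21 is a multiple of their lcm; here gcd(4, 21) = 1, so lcm(4, 21) = 4·21 = 84, so 84 ∣ k. Since 28 ∣ 84, it follows that 28 ∣ k.

Only the reverse direction holds.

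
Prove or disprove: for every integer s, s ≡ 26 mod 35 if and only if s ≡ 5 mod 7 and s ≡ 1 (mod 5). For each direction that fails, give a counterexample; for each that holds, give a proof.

(←) If s ≡ 5 (mod 7) and s ≡ 1 (mod 5), then by the Chinese remainder theorem s ≡ 26 (mod 35). This is exactly s ≡ 26 (mod 35).

(→) Suppose s ≡ 26 (mod 35); write s = 35j + 26. Since 7 ∣ 35, reducing mod 7 gives s ≡ 26 ≡ 5 (mod 7); since 5 ∣ 35, reducing mod 5 gives s ≡ 26 ≡ 1 (mod 5).

Both implications hold.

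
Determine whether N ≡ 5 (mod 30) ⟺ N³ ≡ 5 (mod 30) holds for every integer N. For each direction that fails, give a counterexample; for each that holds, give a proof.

Forward direction. Suppose N ≡ 5 (mod 30). Write N = 30j + 5. Then (30j + 5)³ = 27000j³ + 13500j² + 2250j + 125 = 30(900j³ + 450j² + 75j + 4) + 5, so N³ ≡ 5 (mod 30).

Converse. Suppose N³ ≡ 5 (mod 30). The only residue r in {0, …, 29} with r³ ≡ 5 (mod 30) is r = 5, so N ≡ 5 (mod 30).

The biconditional holds.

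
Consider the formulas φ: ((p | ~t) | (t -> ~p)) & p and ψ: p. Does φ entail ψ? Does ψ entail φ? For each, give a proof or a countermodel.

Both directions hold; the statement is true.

(⇒) Assume the antecedent. If p is true, p reduces to true regardless of the other variables. If p is false, the antecedent cannot hold. Either way p holds.

(⇐) Assume the antecedent. If p is true, ((p | ~t) | (t -> ~p)) & p reduces to true regardless of the other variables. If p is false, the antecedent cannot hold. Either way ((p | ~t) | (t -> ~p)) & p holds.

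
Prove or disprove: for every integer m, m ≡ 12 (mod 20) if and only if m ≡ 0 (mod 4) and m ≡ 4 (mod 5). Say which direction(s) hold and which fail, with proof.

Forward direction. This fails: m = 12 gives 12 ≡ 12 (mod 20) but 12 ≡ 2 (mod 5), so the conjunction on the right does not hold.

Converse. This fails: m = 4 satisfies both congruences on the right (4 ≡ 0 mod 4 and 4 ≡ 4 mod 5) yet 4 ≡ 4 (mod 20), not 12.

(⇒) fails and (⇐) fails.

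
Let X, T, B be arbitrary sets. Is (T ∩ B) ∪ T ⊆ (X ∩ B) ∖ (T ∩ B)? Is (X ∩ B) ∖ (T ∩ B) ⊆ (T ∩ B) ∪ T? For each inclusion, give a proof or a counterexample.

(⊆) This inclusion fails. Take X = ∅, T = {1}, B = ∅; then 1 ∈ (T ∩ B) ∪ T but 1 ∉ (X ∩ B) ∖ (T ∩ B).

(⊇) This inclusion fails. Take X = {1}, T = ∅, B = {1}; then 1 ∈ (X ∩ B) ∖ (T ∩ B) but 1 ∉ (T ∩ B) ∪ T.

Both inclusions fail.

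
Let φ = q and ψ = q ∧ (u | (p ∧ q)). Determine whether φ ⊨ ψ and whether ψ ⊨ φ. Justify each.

Forward direction. This fails. Under q = T, p = F, u = F, the left side is true but the right side is false.

Converse. Assume the antecedent. If q is true, q reduces to true regardless of the other variables. If q is false, the antecedent cannot hold. Either way q holds.

Only the reverse direction holds.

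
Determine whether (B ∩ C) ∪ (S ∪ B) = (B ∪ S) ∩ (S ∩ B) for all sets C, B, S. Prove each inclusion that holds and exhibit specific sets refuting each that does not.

(⊆) fails; (⊇) holds.

(⟸) Let x ∈ (B ∪ S) ∩ (S ∩ B). Then either x ∈ B ∩ S and x ∉ C; or x ∈ C ∩ B ∩ S. In each case x ∈ (B ∩ C) ∪ (S ∪ B), so (B ∪ S) ∩ (S ∩ B) ⊆ (B ∩ C) ∪ (S ∪ B).

(⟹) This inclusion fails. Take C = ∅, B = {1}, S = ∅; then 1 ∈ (B ∩ C) ∪ (S ∪ B) but 1 ∉ (B ∪ S) ∩ (S ∩ B).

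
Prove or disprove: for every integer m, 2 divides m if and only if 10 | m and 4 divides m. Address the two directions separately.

Only the converse holds.

(⇒) This fails: take m = 2. Certainly 2 ∣ 2, but 10 ∤ 2.

(⇐) Suppose 10 ∣ m and 4 ∣ m. Any common multiple of 10 and 4 is a multiple of their lcm; here lcm(10, 4) = 10·4/gcd(10, 4) = 40/2 = 20, so 20 ∣ m. Since 2 ∣ 20, it follows that 2 ∣ m.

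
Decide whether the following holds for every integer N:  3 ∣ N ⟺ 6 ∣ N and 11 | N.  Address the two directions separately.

[⇐] Suppose 6 ∣ N and 11 ∣ N. Any common multiple of 6 and 11 is a multiple of their lcm; here gcd(6, 11) = 1, so lcm(6, 11) = 6·11 = 66, so 66 ∣ N. Since 3 ∣ 66, it follows that 3 ∣ N.

[⇒] This fails: take N = 3. Certainly 3 ∣ 3, but 6 ∤ 3.

(⇒) fails; (⇐) holds.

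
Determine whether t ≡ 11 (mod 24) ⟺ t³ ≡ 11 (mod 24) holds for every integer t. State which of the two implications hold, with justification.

[⇒] Suppose t ≡ 11 (mod 24). Write t = 24j + 11. Then (24j + 11)³ = 13824j³ + 19008j² + 8712j + 1331 = 24(576j³ + 792j² + 363j + 55) + 11, so t³ ≡ 11 (mod 24).

[⇐] Conversely, suppose t³ ≡ 11 (mod 24). The only residue r in {0, …, 23} with r³ ≡ 11 (mod 24) is r = 11, so t ≡ 11 (mod 24).

Both directions hold.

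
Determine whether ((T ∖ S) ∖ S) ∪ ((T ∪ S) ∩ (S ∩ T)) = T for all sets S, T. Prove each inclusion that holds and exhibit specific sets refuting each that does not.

The two sets are equal.

(⊆) Let x ∈ ((T ∖ S) ∖ S) ∪ ((T ∪ S) ∩ (S ∩ T)). Then either x ∈ T and x ∉ S; or x ∈ S ∩ T. In each case x ∈ T, so ((T ∖ S) ∖ S) ∪ ((T ∪ S) ∩ (S ∩ T)) ⊆ T.

(⊇) Let x ∈ T. Then either x ∈ T and x ∉ S; or x ∈ S ∩ T. In each case x ∈ ((T ∖ S) ∖ S) ∪ ((T ∪ S) ∩ (S ∩ T)), so T ⊆ ((T ∖ S) ∖ S) ∪ ((T ∪ S) ∩ (S ∩ T)).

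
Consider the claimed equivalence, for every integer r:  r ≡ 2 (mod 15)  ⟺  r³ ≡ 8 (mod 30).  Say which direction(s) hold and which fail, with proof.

(⇒) This fails: take r = 17. Then 17 ≡ 2 (mod 15), but 17³ = 4913 ≡ 23 (mod 30), not 8.

(⇐) Conversely, the residues r modulo 30 with r³ ≡ 8 (mod 30) are exactly {2}, and each is ≡ 2 (mod 15).

The forward direction fails; the converse holds.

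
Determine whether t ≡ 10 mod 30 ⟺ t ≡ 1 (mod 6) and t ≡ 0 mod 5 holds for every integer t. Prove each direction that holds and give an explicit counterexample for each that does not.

Neither direction holds.

Forward direction. This fails: t = 10 gives 10 ≡ 10 (mod 30) but 10 ≡ 4 (mod 6), so the conjunction on the right does not hold.

Converse. This fails: t = 25 satisfies both congruences on the right (25 ≡ 1 mod 6 and 25 ≡ 0 mod 5) yet 25 ≡ 25 (mod 30), not 10.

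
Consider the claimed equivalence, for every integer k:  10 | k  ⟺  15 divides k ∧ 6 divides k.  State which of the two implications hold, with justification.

Only the reverse direction holds.

(⟹) This fails: take k = 10. Certainly 10 ∣ 10, but 15 ∤ 10.

(⟸) Suppose 15 ∣ k and 6 ∣ k. Any common multiple of 15 and 6 is a multiple of their lcm; here lcm(15, 6) = 15·6/gcd(15, 6) = 90/3 = 30, so 30 ∣ k. Since 10 ∣ 30, it follows that 10 ∣ k.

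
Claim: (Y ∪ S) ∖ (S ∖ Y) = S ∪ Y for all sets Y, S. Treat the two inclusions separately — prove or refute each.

The sets are not equal: only the forward inclusion holds.

(⟹) Let x ∈ (Y ∪ S) ∖ (S ∖ Y). Then either x ∈ Y and x ∉ S; or x ∈ Y ∩ S. In each case x ∈ S ∪ Y, so (Y ∪ S) ∖ (S ∖ Y) ⊆ S ∪ Y.

(⟸) This inclusion fails. Take Y = ∅, S = {1}; then 1 ∈ S ∪ Y but 1 ∉ (Y ∪ S) ∖ (S ∖ Y).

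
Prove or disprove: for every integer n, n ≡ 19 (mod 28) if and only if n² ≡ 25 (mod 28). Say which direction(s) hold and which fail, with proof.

(⇒) Suppose n ≡ 19 (mod 28). Write n = 28j + 19. Then (28j + 19)² = 784j² + 1064j + 361 = 28(28j² + 38j + 12) + 25, so n² ≡ 25 (mod 28).

(⇐) This fails: take n = 5. Then 5² = 25 ≡ 25 (mod 28), yet 5 ≡ 5 (mod 28), not 19.

The forward direction holds; the converse fails.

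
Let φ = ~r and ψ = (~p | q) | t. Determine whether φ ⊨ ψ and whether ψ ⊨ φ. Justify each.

Neither direction holds.

(⟹) This fails. Under q = F, t = F, p = T, r = F, the left side is true but the right side is false.

(⟸) This fails. Under q = F, t = F, p = F, r = T, the left side is false but the right side is true.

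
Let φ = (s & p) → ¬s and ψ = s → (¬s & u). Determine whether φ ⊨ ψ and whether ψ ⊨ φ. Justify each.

(→) This fails. Under s = T, p = F, u = F, the left side is true but the right side is false.

(←) Assume the antecedent. If s is true, the antecedent cannot hold. If s is false, (s & p) → ¬s reduces to true regardless of the other variables. Either way (s & p) → ¬s holds.

Only the reverse direction holds.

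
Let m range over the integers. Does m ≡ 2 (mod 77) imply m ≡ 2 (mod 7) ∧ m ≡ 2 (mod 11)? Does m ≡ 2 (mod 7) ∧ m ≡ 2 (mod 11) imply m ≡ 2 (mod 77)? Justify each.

(⇒) Suppose m ≡ 2 (mod 77); write m = 77j + 2. Since 7 ∣ 77, reducing mod 7 gives m ≡ 2 (mod 7); since 11 ∣ 77, reducing mod 11 gives m ≡ 2 (mod 11).

(⇐) Conversely, if m ≡ 2 (mod 7) and m ≡ 2 (mod 11), then by the Chinese remainder theorem m ≡ 2 (mod 77). This is exactly m ≡ 2 (mod 77).

Both directions hold; the statement is true.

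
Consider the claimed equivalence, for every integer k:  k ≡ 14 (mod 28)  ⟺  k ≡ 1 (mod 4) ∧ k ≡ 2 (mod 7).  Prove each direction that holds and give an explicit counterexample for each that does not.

Neither implication holds.

[⇒] This fails: k = 14 gives 14 ≡ 14 (mod 28) but 14 ≡ 2 (mod 4), so the conjunction on the right does not hold.

[⇐] This fails: k = 9 satisfies both congruences on the right (9 ≡ 1 mod 4 and 9 ≡ 2 mod 7) yet 9 ≡ 9 (mod 28), not 14.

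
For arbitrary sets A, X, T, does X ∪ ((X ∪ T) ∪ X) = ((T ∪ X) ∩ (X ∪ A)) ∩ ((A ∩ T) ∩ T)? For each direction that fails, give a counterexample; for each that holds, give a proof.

(⊆) fails; (⊇) holds.

(⟹) This inclusion fails. Take A = ∅, X = {1}, T = ∅; then 1 ∈ X ∪ ((X ∪ T) ∪ X) but 1 ∉ ((T ∪ X) ∩ (X ∪ A)) ∩ ((A ∩ T) ∩ T).

(⟸) Let x ∈ ((T ∪ X) ∩ (X ∪ A)) ∩ ((A ∩ T) ∩ T). Then either x ∈ A ∩ T and x ∉ X; or x ∈ A ∩ X ∩ T. In each case x ∈ X ∪ ((X ∪ T) ∪ X), so ((T ∪ X) ∩ (X ∪ A)) ∩ ((A ∩ T) ∩ T) ⊆ X ∪ ((X ∪ T) ∪ X).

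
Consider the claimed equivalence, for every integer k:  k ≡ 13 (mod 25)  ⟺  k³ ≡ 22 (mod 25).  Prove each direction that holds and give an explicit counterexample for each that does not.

Both implications hold.

(⇒) Suppose k ≡ 13 (mod 25). Write k = 25j + 13. Then (25j + 13)³ = 15625j³ + 24375j² + 12675j + 2197 = 25(625j³ + 975j² + 507j + 87) + 22, so k³ ≡ 22 (mod 25).

(⇐) Conversely, suppose k³ ≡ 22 (mod 25). The only residue r in {0, …, 24} with r³ ≡ 22 (mod 25) is r = 13, so k ≡ 13 (mod 25).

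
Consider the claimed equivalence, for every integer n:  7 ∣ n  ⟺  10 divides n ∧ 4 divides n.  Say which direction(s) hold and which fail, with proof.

(⇒) This fails: take n = 7. Certainly 7 ∣ 7, but 10 ∤ 7.

(⇐) This fails: take n = 20. Both 10 ∣ 20 and 4 ∣ 20, yet 20 is not a multiple of 7 (since 20 = 2·7 + 6), so 7 ∤ 20.

(⇒) fails and (⇐) fails.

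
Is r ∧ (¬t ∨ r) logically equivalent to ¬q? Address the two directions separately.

Neither implication holds.

(⟹) This fails. Under q = T, t = F, r = T, the left side is true but the right side is false.

(⟸) This fails. Under q = F, t = F, r = F, the left side is false but the right side is true.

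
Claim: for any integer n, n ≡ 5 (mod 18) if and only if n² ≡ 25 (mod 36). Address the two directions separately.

Not equivalent: only (⇒) holds.

(→) Suppose n ≡ 5 (mod 18). Working modulo 36, n ∈ {5, 23}; for each such r, r² ≡ 25 (mod 36).

(←) This fails: take n = 13. Then 13² = 169 ≡ 25 (mod 36), yet 13 ≡ 13 (mod 18), not 5.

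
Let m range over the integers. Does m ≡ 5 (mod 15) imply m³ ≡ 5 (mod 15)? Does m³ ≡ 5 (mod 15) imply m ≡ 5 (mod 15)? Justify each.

(→) Suppose m ≡ 5 (mod 15). Write m = 15j + 5. Then (15j + 5)³ = 3375j³ + 3375j² + 1125j + 125 = 15(225j³ + 225j² + 75j + 8) + 5, so m³ ≡ 5 (mod 15).

(←) Conversely, suppose m³ ≡ 5 (mod 15). The only residue r in {0, …, 14} with r³ ≡ 5 (mod 15) is r = 5, so m ≡ 5 (mod 15).

The biconditional holds.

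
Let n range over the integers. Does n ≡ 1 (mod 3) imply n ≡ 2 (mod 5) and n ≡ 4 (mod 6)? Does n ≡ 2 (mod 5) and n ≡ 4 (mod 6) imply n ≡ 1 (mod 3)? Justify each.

(←) If n ≡ 2 (mod 5) and n ≡ 4 (mod 6), then by the Chinese remainder theorem n ≡ 22 (mod 30). Since 22 ≡ 1 (mod 3) and 3 ∣ 30, we get n ≡ 1 (mod 3).

(→) This fails: n = 1 gives 1 ≡ 1 (mod 3) but 1 ≡ 1 (mod 5), so the conjunction on the right does not hold.

The forward direction fails; the converse holds.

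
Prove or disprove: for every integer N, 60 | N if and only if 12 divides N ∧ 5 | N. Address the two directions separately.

(⇒) If 60 ∣ N, write N = 60q. Since 60 = 5·12, N = 12·(5q), so 12 ∣ N; and since 60 = 12·5, N = 5·(12q), so 5 ∣ N.

(⇐) Suppose 12 ∣ N and 5 ∣ N. Any common multiple of 12 and 5 is a multiple of their lcm; here gcd(12, 5) = 1, so lcm(12, 5) = 12·5 = 60, so 60 ∣ N.

Both directions hold; the statement is true.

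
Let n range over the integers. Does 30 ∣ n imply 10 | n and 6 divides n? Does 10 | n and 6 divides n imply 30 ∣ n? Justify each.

Both directions hold.

(⟹) If 30 ∣ n, write n = 30q. Since 30 = 3·10, n = 10·(3q), so 10 ∣ n; and since 30 = 5·6, n = 6·(5q), so 6 ∣ n.

(⟸) Suppose 10 ∣ n and 6 ∣ n. Any common multiple of 10 and 6 is a multiple of their lcm; here lcm(10, 6) = 10·6/gcd(10, 6) = 60/2 = 30, so 30 ∣ n.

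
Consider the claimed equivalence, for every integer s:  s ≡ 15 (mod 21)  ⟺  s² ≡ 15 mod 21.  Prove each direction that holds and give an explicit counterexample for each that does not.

(⇒) holds; (⇐) fails.

(⇐) This fails: take s = 6. Then 6² = 36 ≡ 15 (mod 21), yet 6 ≡ 6 (mod 21), not 15.

(⇒) Suppose s ≡ 15 (mod 21). Write s = 21j + 15. Then (21j + 15)² = 441j² + 630j + 225 = 21(21j² + 30j + 10) + 15, so s² ≡ 15 (mod 21).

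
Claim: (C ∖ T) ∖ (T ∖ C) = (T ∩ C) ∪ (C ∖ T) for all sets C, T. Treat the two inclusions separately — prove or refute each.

Only the forward inclusion holds.

(⟹) Let x ∈ (C ∖ T) ∖ (T ∖ C). Then x ∈ C and x ∉ T, from which x ∈ (T ∩ C) ∪ (C ∖ T).

(⟸) This inclusion fails. Take C = {1}, T = {1}; then 1 ∈ (T ∩ C) ∪ (C ∖ T) but 1 ∉ (C ∖ T) ∖ (T ∖ C).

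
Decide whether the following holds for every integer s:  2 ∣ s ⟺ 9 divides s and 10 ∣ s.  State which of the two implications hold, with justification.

Not equivalent: only (⇐) holds.

(→) This fails: take s = 2. Certainly 2 ∣ 2, but 9 ∤ 2.

(←) Suppose 9 ∣ s and 10 ∣ s. Any common multiple of 9 and 10 is a multiple of their lcm; here gcd(9, 10) = 1, so lcm(9, 10) = 9·10 = 90, so 90 ∣ s. Since 2 ∣ 90, it follows that 2 ∣ s.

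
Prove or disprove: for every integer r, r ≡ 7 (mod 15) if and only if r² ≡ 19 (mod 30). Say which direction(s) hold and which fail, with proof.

Neither implication holds.

(⇒) This fails: take r = 22. Then 22 ≡ 7 (mod 15), but 22² = 484 ≡ 4 (mod 30), not 19.

(⇐) This fails: take r = 13. Then 13² = 169 ≡ 19 (mod 30), yet 13 ≡ 13 (mod 15), not 7.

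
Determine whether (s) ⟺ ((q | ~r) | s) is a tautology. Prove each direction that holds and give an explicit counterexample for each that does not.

(→) Assume the antecedent. If s is true, (q | ~r) | s reduces to true regardless of the other variables. If s is false, the antecedent cannot hold. Either way (q | ~r) | s holds.

(←) This fails. Under s = F, r = F, q = F, the left side is false but the right side is true.

Only the forward implication holds.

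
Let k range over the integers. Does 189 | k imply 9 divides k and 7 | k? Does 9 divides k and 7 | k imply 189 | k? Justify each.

(→) If 189 ∣ k, write k = 189q. Since 189 = 21·9, k = 9·(21q), so 9 ∣ k; and since 189 = 27·7, k = 7·(27q), so 7 ∣ k.

(←) This fails: take k = 63. Both 9 ∣ 63 and 7 ∣ 63, yet 63 is not a multiple of 189 (since 63 = 0·189 + 63), so 189 ∤ 63.

(⇒) holds; (⇐) fails.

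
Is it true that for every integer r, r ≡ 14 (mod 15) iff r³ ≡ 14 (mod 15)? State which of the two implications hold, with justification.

(⇐) Suppose r³ ≡ 14 (mod 15). The only residue r in {0, …, 14} with r³ ≡ 14 (mod 15) is r = 14, so r ≡ 14 (mod 15).

(⇒) Suppose r ≡ 14 (mod 15). Write r = 15j + 14. Then (15j + 14)³ = 3375j³ + 9450j² + 8820j + 2744 = 15(225j³ + 630j² + 588j + 182) + 14, so r³ ≡ 14 (mod 15).

The biconditional holds.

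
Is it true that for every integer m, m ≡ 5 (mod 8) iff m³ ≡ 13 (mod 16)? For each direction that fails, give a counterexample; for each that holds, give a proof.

(→) This fails: take m = 13. Then 13 ≡ 5 (mod 8), but 13³ = 2197 ≡ 5 (mod 16), not 13.

(←) Conversely, the residues r modulo 16 with r³ ≡ 13 (mod 16) are exactly {5}, and each is ≡ 5 (mod 8).

(⇒) fails; (⇐) holds.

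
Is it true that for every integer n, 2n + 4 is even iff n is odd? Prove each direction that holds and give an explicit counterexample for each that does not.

(⟹) This fails: take n = 0. Then 2n + 4 = 4, which is even, yet n = 0 is even, not odd.

(⟸) Suppose n is odd. Since 2 is even, 2n is even for every n, so 2n + 4 has the same parity as 4, which is even. Hence 2n + 4 is even.

The forward direction fails; the converse holds.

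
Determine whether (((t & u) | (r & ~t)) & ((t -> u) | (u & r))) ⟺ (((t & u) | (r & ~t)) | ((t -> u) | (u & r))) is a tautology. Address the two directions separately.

(⇒) holds; (⇐) fails.

(⇒) Assume the antecedent. If u is true, the consequent reduces to true regardless of the other variables. If u is false, the antecedent forces (r = T, u = F, t = F), and the consequent holds there. Either way the consequent holds.

(⇐) This fails. Under r = F, u = F, t = F, the left side is false but the right side is true.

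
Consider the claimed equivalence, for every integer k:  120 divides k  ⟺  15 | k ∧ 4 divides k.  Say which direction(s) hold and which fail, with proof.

[⇒] If 120 ∣ k, write k = 120q. Since 120 = 8·15, k = 15·(8q), so 15 ∣ k; and since 120 = 30·4, k = 4·(30q), so 4 ∣ k.

[⇐] This fails: take k = 60. Both 15 ∣ 60 and 4 ∣ 60, yet 60 is not a multiple of 120 (since 60 = 0·120 + 60), so 120 ∤ 60.

(⇒) holds; (⇐) fails.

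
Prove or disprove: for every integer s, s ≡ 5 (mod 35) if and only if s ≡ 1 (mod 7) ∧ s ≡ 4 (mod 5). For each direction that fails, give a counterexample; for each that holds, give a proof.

Neither implication holds.

Forward direction. This fails: s = 5 gives 5 ≡ 5 (mod 35) but 5 ≡ 5 (mod 7), so the conjunction on the right does not hold.

Converse. This fails: s = 29 satisfies both congruences on the right (29 ≡ 1 mod 7 and 29 ≡ 4 mod 5) yet 29 ≡ 29 (mod 35), not 5.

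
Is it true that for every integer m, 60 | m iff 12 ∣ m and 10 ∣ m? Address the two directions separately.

(⇒) If 60 ∣ m, write m = 60q. Since 60 = 5·12, m = 12·(5q), so 12 ∣ m; and since 60 = 6·10, m = 10·(6q), so 10 ∣ m.

(⇐) Suppose 12 ∣ m and 10 ∣ m. Any common multiple of 12 and 10 is a multiple of their lcm; here lcm(12, 10) = 12·10/gcd(12, 10) = 120/2 = 60, so 60 ∣ m.

Both directions hold.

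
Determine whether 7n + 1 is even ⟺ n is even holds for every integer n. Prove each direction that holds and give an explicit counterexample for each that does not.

(⟹) This fails: n = 1 gives 7n + 1 = 8, which is even, but 1 is odd, not even.

(⟸) This also fails: n = 4 is even, but 7n + 1 = 29 is odd, not even.

Both directions fail.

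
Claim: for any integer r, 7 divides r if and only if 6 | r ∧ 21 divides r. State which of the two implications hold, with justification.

[⇐] Suppose 6 ∣ r and 21 ∣ r. Any common multiple of 6 and 21 is a multiple of their lcm; here lcm(6, 21) = 6·21/gcd(6, 21) = 126/3 = 42, so 42 ∣ r. Since 7 ∣ 42, it follows that 7 ∣ r.

[⇒] This fails: take r = 7. Certainly 7 ∣ 7, but 6 ∤ 7.

The forward direction fails; the converse holds.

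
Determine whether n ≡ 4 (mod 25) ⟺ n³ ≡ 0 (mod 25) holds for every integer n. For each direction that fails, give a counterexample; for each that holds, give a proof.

(⟹) This fails: take n = 4. Then 4 ≡ 4 (mod 25), but 4³ = 64 ≡ 14 (mod 25), not 0.

(⟸) This fails: take n = 0. Then 0³ = 0 ≡ 0 (mod 25), yet 0 ≡ 0 (mod 25), not 4.

Neither implication holds.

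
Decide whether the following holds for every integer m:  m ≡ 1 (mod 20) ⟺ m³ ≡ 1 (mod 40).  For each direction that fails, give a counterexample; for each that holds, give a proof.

(⇒) fails; (⇐) holds.

(→) This fails: take m = 21. Then 21 ≡ 1 (mod 20), but 21³ = 9261 ≡ 21 (mod 40), not 1.

(←) Conversely, the residues r modulo 40 with r³ ≡ 1 (mod 40) are exactly {1}, and each is ≡ 1 (mod 20).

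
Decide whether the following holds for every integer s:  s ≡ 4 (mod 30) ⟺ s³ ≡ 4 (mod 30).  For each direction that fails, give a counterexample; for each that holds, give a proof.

(⇐) Suppose s³ ≡ 4 (mod 30). The only residue r in {0, …, 29} with r³ ≡ 4 (mod 30) is r = 4, so s ≡ 4 (mod 30).

(⇒) Suppose s ≡ 4 (mod 30). Write s = 30j + 4. Then (30j + 4)³ = 27000j³ + 10800j² + 1440j + 64 = 30(900j³ + 360j² + 48j + 2) + 4, so s³ ≡ 4 (mod 30).

Both directions hold; the statement is true.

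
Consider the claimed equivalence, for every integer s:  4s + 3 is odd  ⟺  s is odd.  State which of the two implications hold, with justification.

The forward direction fails; the converse holds.

(⇒) This fails: take s = 4. Then 4s + 3 = 19, which is odd, yet s = 4 is even, not odd.

(⇐) Suppose s is odd. Since 4 is even, 4s is even for every s, so 4s + 3 has the same parity as 3, which is odd. Hence 4s + 3 is odd.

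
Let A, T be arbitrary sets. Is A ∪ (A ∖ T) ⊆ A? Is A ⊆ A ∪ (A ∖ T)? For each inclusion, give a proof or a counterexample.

Forward inclusion. Let x ∈ A ∪ (A ∖ T). Then either x ∈ A and x ∉ T; or x ∈ A ∩ T. In each case x ∈ A, so A ∪ (A ∖ T) ⊆ A.

Reverse inclusion. Let x ∈ A. Then either x ∈ A and x ∉ T; or x ∈ A ∩ T. In each case x ∈ A ∪ (A ∖ T), so A ⊆ A ∪ (A ∖ T).

The two sets are equal.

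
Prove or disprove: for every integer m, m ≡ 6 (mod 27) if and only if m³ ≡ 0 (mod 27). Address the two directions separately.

Not equivalent: only (⇒) holds.

[⇐] This fails: take m = 0. Then 0³ = 0 ≡ 0 (mod 27), yet 0 ≡ 0 (mod 27), not 6.

[⇒] Suppose m ≡ 6 (mod 27). Write m = 27j + 6. Then (27j + 6)³ = 19683j³ + 13122j² + 2916j + 216 = 27(729j³ + 486j² + 108j + 8) + 0, so m³ ≡ 0 (mod 27).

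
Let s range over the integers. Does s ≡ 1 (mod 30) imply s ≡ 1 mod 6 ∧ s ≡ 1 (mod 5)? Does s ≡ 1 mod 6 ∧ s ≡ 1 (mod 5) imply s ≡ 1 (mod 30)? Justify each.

(⟹) Suppose s ≡ 1 (mod 30); write s = 30j + 1. Since 6 ∣ 30, reducing mod 6 gives s ≡ 1 (mod 6); since 5 ∣ 30, reducing mod 5 gives s ≡ 1 (mod 5).

(⟸) Conversely, if s ≡ 1 (mod 6) and s ≡ 1 (mod 5), then by the Chinese remainder theorem s ≡ 1 (mod 30). This is exactly s ≡ 1 (mod 30).

Both directions hold.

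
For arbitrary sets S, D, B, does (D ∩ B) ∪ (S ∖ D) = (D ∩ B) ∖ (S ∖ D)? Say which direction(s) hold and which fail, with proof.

(⟹) This inclusion fails. Take S = {1}, D = ∅, B = ∅; then 1 ∈ (D ∩ B) ∪ (S ∖ D) but 1 ∉ (D ∩ B) ∖ (S ∖ D).

(⟸) Let x ∈ (D ∩ B) ∖ (S ∖ D). Then either x ∈ D ∩ B and x ∉ S; or x ∈ S ∩ D ∩ B. In each case x ∈ (D ∩ B) ∪ (S ∖ D), so (D ∩ B) ∖ (S ∖ D) ⊆ (D ∩ B) ∪ (S ∖ D).

Only the reverse inclusion holds.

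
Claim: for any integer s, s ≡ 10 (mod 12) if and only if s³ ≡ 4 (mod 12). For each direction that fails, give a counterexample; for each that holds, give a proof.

(←) This fails: take s = 4. Then 4³ = 64 ≡ 4 (mod 12), yet 4 ≡ 4 (mod 12), not 10.

(→) Suppose s ≡ 10 (mod 12). Write s = 12j + 10. Then (12j + 10)³ = 1728j³ + 4320j² + 3600j + 1000 = 12(144j³ + 360j² + 300j + 83) + 4, so s³ ≡ 4 (mod 12).

Only the forward implication holds.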